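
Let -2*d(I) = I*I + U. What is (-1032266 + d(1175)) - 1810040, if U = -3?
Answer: -3532617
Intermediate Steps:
d(I) = 3/2 - I²/2 (d(I) = -(I*I - 3)/2 = -(I² - 3)/2 = -(-3 + I²)/2 = 3/2 - I²/2)
(-1032266 + d(1175)) - 1810040 = (-1032266 + (3/2 - ½*1175²)) - 1810040 = (-1032266 + (3/2 - ½*1380625)) - 1810040 = (-1032266 + (3/2 - 1380625/2)) - 1810040 = (-1032266 - 690311) - 1810040 = -1722577 - 1810040 = -3532617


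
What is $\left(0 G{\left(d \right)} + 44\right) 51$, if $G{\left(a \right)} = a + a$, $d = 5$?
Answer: $2244$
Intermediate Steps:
$G{\left(a \right)} = 2 a$
$\left(0 G{\left(d \right)} + 44\right) 51 = \left(0 \cdot 2 \cdot 5 + 44\right) 51 = \left(0 \cdot 10 + 44\right) 51 = \left(0 + 44\right) 51 = 44 \cdot 51 = 2244$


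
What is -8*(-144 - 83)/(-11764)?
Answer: -454/2941 ≈ -0.15437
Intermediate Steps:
-8*(-144 - 83)/(-11764) = -8*(-227)*(-1/11764) = 1816*(-1/11764) = -454/2941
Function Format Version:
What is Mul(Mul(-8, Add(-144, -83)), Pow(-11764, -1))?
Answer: Rational(-454, 2941) ≈ -0.15437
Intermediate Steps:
Mul(Mul(-8, Add(-144, -83)), Pow(-11764, -1)) = Mul(Mul(-8, -227), Rational(-1, 11764)) = Mul(1816, Rational(-1, 11764)) = Rational(-454, 2941)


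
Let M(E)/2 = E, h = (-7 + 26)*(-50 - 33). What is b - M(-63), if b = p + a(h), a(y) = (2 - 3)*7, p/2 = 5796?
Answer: 11711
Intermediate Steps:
p = 11592 (p = 2*5796 = 11592)
h = -1577 (h = 19*(-83) = -1577)
a(y) = -7 (a(y) = -1*7 = -7)
M(E) = 2*E
b = 11585 (b = 11592 - 7 = 11585)
b - M(-63) = 11585 - 2*(-63) = 11585 - 1*(-126) = 11585 + 126 = 11711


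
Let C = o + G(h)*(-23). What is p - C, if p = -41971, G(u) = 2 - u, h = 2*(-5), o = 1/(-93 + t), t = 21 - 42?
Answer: -4753229/114 ≈ -41695.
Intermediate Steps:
t = -21
o = -1/114 (o = 1/(-93 - 21) = 1/(-114) = -1/114 ≈ -0.0087719)
h = -10
C = -31465/114 (C = -1/114 + (2 - 1*(-10))*(-23) = -1/114 + (2 + 10)*(-23) = -1/114 + 12*(-23) = -1/114 - 276 = -31465/114 ≈ -276.01)
p - C = -41971 - 1*(-31465/114) = -41971 + 31465/114 = -4753229/114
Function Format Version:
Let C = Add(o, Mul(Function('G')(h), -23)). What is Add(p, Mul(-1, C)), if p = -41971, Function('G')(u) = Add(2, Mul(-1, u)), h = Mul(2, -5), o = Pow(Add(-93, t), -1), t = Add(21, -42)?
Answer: Rational(-4753229, 114) ≈ -41695.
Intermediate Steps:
t = -21
o = Rational(-1, 114) (o = Pow(Add(-93, -21), -1) = Pow(-114, -1) = Rational(-1, 114) ≈ -0.0087719)
h = -10
C = Rational(-31465, 114) (C = Add(Rational(-1, 114), Mul(Add(2, Mul(-1, -10)), -23)) = Add(Rational(-1, 114), Mul(Add(2, 10), -23)) = Add(Rational(-1, 114), Mul(12, -23)) = Add(Rational(-1, 114), -276) = Rational(-31465, 114) ≈ -276.01)
Add(p, Mul(-1, C)) = Add(-41971, Mul(-1, Rational(-31465, 114))) = Add(-41971, Rational(31465, 114)) = Rational(-4753229, 114)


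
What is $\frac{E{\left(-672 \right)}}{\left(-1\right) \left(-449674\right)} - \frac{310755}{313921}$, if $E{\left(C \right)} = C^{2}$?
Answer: $\frac{1011628497}{70581055877} \approx 0.014333$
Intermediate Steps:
$\frac{E{\left(-672 \right)}}{\left(-1\right) \left(-449674\right)} - \frac{310755}{313921} = \frac{\left(-672\right)^{2}}{\left(-1\right) \left(-449674\right)} - \frac{310755}{313921} = \frac{451584}{449674} - \frac{310755}{313921} = 451584 \cdot \frac{1}{449674} - \frac{310755}{313921} = \frac{225792}{224837} - \frac{310755}{313921} = \frac{1011628497}{70581055877}$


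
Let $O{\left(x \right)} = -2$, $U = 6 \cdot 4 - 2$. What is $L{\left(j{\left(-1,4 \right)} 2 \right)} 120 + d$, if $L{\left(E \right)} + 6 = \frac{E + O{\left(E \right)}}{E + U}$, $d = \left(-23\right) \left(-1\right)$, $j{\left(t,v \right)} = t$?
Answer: $-721$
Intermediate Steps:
$U = 22$ ($U = 24 - 2 = 22$)
$d = 23$
$L{\left(E \right)} = -6 + \frac{-2 + E}{22 + E}$ ($L{\left(E \right)} = -6 + \frac{E - 2}{E + 22} = -6 + \frac{-2 + E}{22 + E}$)
$L{\left(j{\left(-1,4 \right)} 2 \right)} 120 + d = \frac{-134 - 5 \left(\left(-1\right) 2\right)}{22 - 2} \cdot 120 + 23 = \frac{-134 - -10}{22 - 2} \cdot 120 + 23 = \frac{-134 + 10}{20} \cdot 120 + 23 = \frac{1}{20} \left(-124\right) 120 + 23 = \left(- \frac{31}{5}\right) 120 + 23 = -744 + 23 = -721$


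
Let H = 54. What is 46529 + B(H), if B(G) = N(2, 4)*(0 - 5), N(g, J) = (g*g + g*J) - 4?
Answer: 46489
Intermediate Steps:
N(g, J) = -4 + g**2 + J*g (N(g, J) = (g**2 + J*g) - 4 = -4 + g**2 + J*g)
B(G) = -40 (B(G) = (-4 + 2**2 + 4*2)*(0 - 5) = (-4 + 4 + 8)*(-5) = 8*(-5) = -40)
46529 + B(H) = 46529 - 40 = 46489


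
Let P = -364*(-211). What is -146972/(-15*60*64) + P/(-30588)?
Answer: 1493107/36705600 ≈ 0.040678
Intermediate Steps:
P = 76804
-146972/(-15*60*64) + P/(-30588) = -146972/(-15*60*64) + 76804/(-30588) = -146972/((-900*64)) + 76804*(-1/30588) = -146972/(-57600) - 19201/7647 = -146972*(-1/57600) - 19201/7647 = 36743/14400 - 19201/7647 = 1493107/36705600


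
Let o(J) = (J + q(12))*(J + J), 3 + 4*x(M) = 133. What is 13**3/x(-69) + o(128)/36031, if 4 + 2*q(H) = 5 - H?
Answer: 12335278/180155 ≈ 68.470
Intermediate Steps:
q(H) = 1/2 - H/2 (q(H) = -2 + (5 - H)/2 = -2 + (5/2 - H/2) = 1/2 - H/2)
x(M) = 65/2 (x(M) = -3/4 + (1/4)*133 = -3/4 + 133/4 = 65/2)
o(J) = 2*J*(-11/2 + J) (o(J) = (J + (1/2 - 1/2*12))*(J + J) = (J + (1/2 - 6))*(2*J) = (J - 11/2)*(2*J) = (-11/2 + J)*(2*J) = 2*J*(-11/2 + J))
13**3/x(-69) + o(128)/36031 = 13**3/(65/2) + (128*(-11 + 2*128))/36031 = 2197*(2/65) + (128*(-11 + 256))*(1/36031) = 338/5 + (128*245)*(1/36031) = 338/5 + 31360*(1/36031) = 338/5 + 31360/36031 = 12335278/180155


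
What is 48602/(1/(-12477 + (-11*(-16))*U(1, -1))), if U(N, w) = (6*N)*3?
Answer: -452436018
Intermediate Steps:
U(N, w) = 18*N
48602/(1/(-12477 + (-11*(-16))*U(1, -1))) = 48602/(1/(-12477 + (-11*(-16))*(18*1))) = 48602/(1/(-12477 + 176*18)) = 48602/(1/(-12477 + 3168)) = 48602/(1/(-9309)) = 48602/(-1/9309) = 48602*(-9309) = -452436018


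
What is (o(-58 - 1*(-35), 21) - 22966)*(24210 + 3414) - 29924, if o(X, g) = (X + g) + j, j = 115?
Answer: -631321196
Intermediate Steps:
o(X, g) = 115 + X + g (o(X, g) = (X + g) + 115 = 115 + X + g)
(o(-58 - 1*(-35), 21) - 22966)*(24210 + 3414) - 29924 = ((115 + (-58 - 1*(-35)) + 21) - 22966)*(24210 + 3414) - 29924 = ((115 + (-58 + 35) + 21) - 22966)*27624 - 29924 = ((115 - 23 + 21) - 22966)*27624 - 29924 = (113 - 22966)*27624 - 29924 = -22853*27624 - 29924 = -631291272 - 29924 = -631321196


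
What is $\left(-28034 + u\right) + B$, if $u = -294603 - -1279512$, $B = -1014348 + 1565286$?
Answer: $1507813$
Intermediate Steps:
$B = 550938$
$u = 984909$ ($u = -294603 + 1279512 = 984909$)
$\left(-28034 + u\right) + B = \left(-28034 + 984909\right) + 550938 = 956875 + 550938 = 1507813$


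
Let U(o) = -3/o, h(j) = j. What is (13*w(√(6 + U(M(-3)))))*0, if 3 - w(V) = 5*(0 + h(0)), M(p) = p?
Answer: 0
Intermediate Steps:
w(V) = 3 (w(V) = 3 - 5*(0 + 0) = 3 - 5*0 = 3 - 1*0 = 3 + 0 = 3)
(13*w(√(6 + U(M(-3)))))*0 = (13*3)*0 = 39*0 = 0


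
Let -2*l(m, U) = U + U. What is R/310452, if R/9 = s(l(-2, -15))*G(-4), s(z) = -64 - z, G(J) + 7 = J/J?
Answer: 711/51742 ≈ 0.013741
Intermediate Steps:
G(J) = -6 (G(J) = -7 + J/J = -7 + 1 = -6)
l(m, U) = -U (l(m, U) = -(U + U)/2 = -U)
R = 4266 (R = 9*((-64 - (-1)*(-15))*(-6)) = 9*((-64 - 1*15)*(-6)) = 9*((-64 - 15)*(-6)) = 9*(-79*(-6)) = 9*474 = 4266)
R/310452 = 4266/310452 = 4266*(1/310452) = 711/51742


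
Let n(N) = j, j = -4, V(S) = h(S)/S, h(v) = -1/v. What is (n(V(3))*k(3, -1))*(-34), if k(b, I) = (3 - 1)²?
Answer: 544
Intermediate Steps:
k(b, I) = 4 (k(b, I) = 2² = 4)
V(S) = -1/S² (V(S) = (-1/S)/S = -1/S²)
n(N) = -4
(n(V(3))*k(3, -1))*(-34) = -4*4*(-34) = -16*(-34) = 544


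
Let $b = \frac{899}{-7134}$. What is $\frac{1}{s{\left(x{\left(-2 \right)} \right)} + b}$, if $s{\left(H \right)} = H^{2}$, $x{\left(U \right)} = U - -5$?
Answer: $\frac{246}{2183} \approx 0.11269$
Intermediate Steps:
$b = - \frac{31}{246}$ ($b = 899 \left(- \frac{1}{7134}\right) = - \frac{31}{246} \approx -0.12602$)
$x{\left(U \right)} = 5 + U$ ($x{\left(U \right)} = U + 5 = 5 + U$)
$\frac{1}{s{\left(x{\left(-2 \right)} \right)} + b} = \frac{1}{\left(5 - 2\right)^{2} - \frac{31}{246}} = \frac{1}{3^{2} - \frac{31}{246}} = \frac{1}{9 - \frac{31}{246}} = \frac{1}{\frac{2183}{246}} = \frac{246}{2183}$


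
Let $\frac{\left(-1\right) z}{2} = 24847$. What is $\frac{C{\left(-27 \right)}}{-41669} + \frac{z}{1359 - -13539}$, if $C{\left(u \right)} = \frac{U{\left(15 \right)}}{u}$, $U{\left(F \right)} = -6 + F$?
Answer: $- \frac{345115720}{103464127} \approx -3.3356$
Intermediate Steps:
$z = -49694$ ($z = \left(-2\right) 24847 = -49694$)
$C{\left(u \right)} = \frac{9}{u}$ ($C{\left(u \right)} = \frac{-6 + 15}{u} = \frac{9}{u}$)
$\frac{C{\left(-27 \right)}}{-41669} + \frac{z}{1359 - -13539} = \frac{9 \frac{1}{-27}}{-41669} - \frac{49694}{1359 - -13539} = 9 \left(- \frac{1}{27}\right) \left(- \frac{1}{41669}\right) - \frac{49694}{1359 + 13539} = \left(- \frac{1}{3}\right) \left(- \frac{1}{41669}\right) - \frac{49694}{14898} = \frac{1}{125007} - \frac{24847}{7449} = - \frac{345115720}{103464127}$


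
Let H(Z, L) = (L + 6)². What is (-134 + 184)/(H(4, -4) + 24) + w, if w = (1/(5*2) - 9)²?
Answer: 56697/700 ≈ 80.996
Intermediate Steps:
H(Z, L) = (6 + L)²
w = 7921/100 (w = (1/10 - 9)² = (⅒ - 9)² = (-89/10)² = 7921/100 ≈ 79.210)
(-134 + 184)/(H(4, -4) + 24) + w = (-134 + 184)/((6 - 4)² + 24) + 7921/100 = 50/(2² + 24) + 7921/100 = 50/(4 + 24) + 7921/100 = 50/28 + 7921/100 = 50*(1/28) + 7921/100 = 25/14 + 7921/100 = 56697/700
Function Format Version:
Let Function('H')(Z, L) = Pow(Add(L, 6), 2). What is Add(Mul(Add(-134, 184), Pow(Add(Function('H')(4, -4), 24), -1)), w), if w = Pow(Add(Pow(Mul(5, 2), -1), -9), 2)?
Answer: Rational(56697, 700) ≈ 80.996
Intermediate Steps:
Function('H')(Z, L) = Pow(Add(6, L), 2)
w = Rational(7921, 100) (w = Pow(Add(Pow(10, -1), -9), 2) = Pow(Add(Rational(1, 10), -9), 2) = Pow(Rational(-89, 10), 2) = Rational(7921, 100) ≈ 79.210)
Add(Mul(Add(-134, 184), Pow(Add(Function('H')(4, -4), 24), -1)), w) = Add(Mul(Add(-134, 184), Pow(Add(Pow(Add(6, -4), 2), 24), -1)), Rational(7921, 100)) = Add(Mul(50, Pow(Add(Pow(2, 2), 24), -1)), Rational(7921, 100)) = Add(Mul(50, Pow(Add(4, 24), -1)), Rational(7921, 100)) = Add(Mul(50, Pow(28, -1)), Rational(7921, 100)) = Add(Mul(50, Rational(1, 28)), Rational(7921, 100)) = Add(Rational(25, 14), Rational(7921, 100)) = Rational(56697, 700)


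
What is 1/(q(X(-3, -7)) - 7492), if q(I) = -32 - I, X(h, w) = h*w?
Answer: -1/7545 ≈ -0.00013254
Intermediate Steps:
1/(q(X(-3, -7)) - 7492) = 1/((-32 - (-3)*(-7)) - 7492) = 1/((-32 - 1*21) - 7492) = 1/((-32 - 21) - 7492) = 1/(-53 - 7492) = 1/(-7545) = -1/7545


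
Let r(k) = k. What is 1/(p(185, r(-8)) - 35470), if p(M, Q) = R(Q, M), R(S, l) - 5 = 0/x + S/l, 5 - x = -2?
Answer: -185/6561033 ≈ -2.8197e-5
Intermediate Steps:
x = 7 (x = 5 - 1*(-2) = 5 + 2 = 7)
R(S, l) = 5 + S/l (R(S, l) = 5 + (0/7 + S/l) = 5 + (0*(1/7) + S/l) = 5 + (0 + S/l) = 5 + S/l)
p(M, Q) = 5 + Q/M
1/(p(185, r(-8)) - 35470) = 1/((5 - 8/185) - 35470) = 1/(917/185 - 35470) = 1/(-6561033/185) = -185/6561033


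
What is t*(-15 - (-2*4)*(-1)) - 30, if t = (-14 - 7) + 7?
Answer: 292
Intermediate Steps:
t = -14 (t = -21 + 7 = -14)
t*(-15 - (-2*4)*(-1)) - 30 = -14*(-15 - (-2*4)*(-1)) - 30 = -14*(-15 - (-8)*(-1)) - 30 = -14*(-15 - 1*8) - 30 = -14*(-15 - 8) - 30 = -14*(-23) - 30 = 322 - 30 = 292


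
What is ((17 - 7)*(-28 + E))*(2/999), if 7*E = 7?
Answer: -20/37 ≈ -0.54054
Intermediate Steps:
E = 1 (E = (⅐)*7 = 1)
((17 - 7)*(-28 + E))*(2/999) = ((17 - 7)*(-28 + 1))*(2/999) = (10*(-27))*(2*(1/999)) = -270*2/999 = -20/37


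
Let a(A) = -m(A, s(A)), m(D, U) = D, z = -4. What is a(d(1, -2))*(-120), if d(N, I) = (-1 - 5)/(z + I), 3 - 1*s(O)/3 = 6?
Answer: 120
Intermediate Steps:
s(O) = -9 (s(O) = 9 - 3*6 = 9 - 18 = -9)
d(N, I) = -6/(-4 + I) (d(N, I) = (-1 - 5)/(-4 + I) = -6/(-4 + I))
a(A) = -A
a(d(1, -2))*(-120) = -(-6)/(-4 - 2)*(-120) = -(-6)/(-6)*(-120) = -(-6)*(-1)/6*(-120) = -1*1*(-120) = -1*(-120) = 120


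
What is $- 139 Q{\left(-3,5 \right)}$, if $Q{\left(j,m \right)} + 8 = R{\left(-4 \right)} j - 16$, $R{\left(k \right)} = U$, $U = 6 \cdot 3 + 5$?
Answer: $12927$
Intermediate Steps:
$U = 23$ ($U = 18 + 5 = 23$)
$R{\left(k \right)} = 23$
$Q{\left(j,m \right)} = -24 + 23 j$ ($Q{\left(j,m \right)} = -8 + \left(23 j - 16\right) = -8 + \left(-16 + 23 j\right) = -24 + 23 j$)
$- 139 Q{\left(-3,5 \right)} = - 139 \left(-24 + 23 \left(-3\right)\right) = - 139 \left(-24 - 69\right) = \left(-139\right) \left(-93\right) = 12927$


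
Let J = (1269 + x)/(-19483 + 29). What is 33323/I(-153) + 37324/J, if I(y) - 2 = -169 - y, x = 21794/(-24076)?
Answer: -122879956336047/213714550 ≈ -5.7497e+5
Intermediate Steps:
x = -10897/12038 (x = 21794*(-1/24076) = -10897/12038 ≈ -0.90522)
I(y) = -167 - y (I(y) = 2 + (-169 - y) = -167 - y)
J = -15265325/234187252 (J = (1269 - 10897/12038)/(-19483 + 29) = (15265325/12038)/(-19454) = (15265325/12038)*(-1/19454) = -15265325/234187252 ≈ -0.065184)
33323/I(-153) + 37324/J = 33323/(-167 - 1*(-153)) + 37324/(-15265325/234187252) = 33323/(-167 + 153) + 37324*(-234187252/15265325) = 33323/(-14) - 8740804993648/15265325 = 33323*(-1/14) - 8740804993648/15265325 = -33323/14 - 8740804993648/15265325 = -122879956336047/213714550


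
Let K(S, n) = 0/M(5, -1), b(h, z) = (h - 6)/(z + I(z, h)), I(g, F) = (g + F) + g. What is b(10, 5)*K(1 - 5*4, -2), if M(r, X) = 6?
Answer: 0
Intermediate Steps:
I(g, F) = F + 2*g (I(g, F) = (F + g) + g = F + 2*g)
b(h, z) = (-6 + h)/(h + 3*z) (b(h, z) = (h - 6)/(z + (h + 2*z)) = (-6 + h)/(h + 3*z))
K(S, n) = 0 (K(S, n) = 0/6 = 0*(1/6) = 0)
b(10, 5)*K(1 - 5*4, -2) = ((-6 + 10)/(10 + 3*5))*0 = (4/(10 + 15))*0 = (4/25)*0 = 0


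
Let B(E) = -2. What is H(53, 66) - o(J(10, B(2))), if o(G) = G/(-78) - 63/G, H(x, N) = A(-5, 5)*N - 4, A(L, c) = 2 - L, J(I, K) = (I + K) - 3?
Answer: 183559/390 ≈ 470.66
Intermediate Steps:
J(I, K) = -3 + I + K
H(x, N) = -4 + 7*N (H(x, N) = (2 - 1*(-5))*N - 4 = (2 + 5)*N - 4 = 7*N - 4 = -4 + 7*N)
o(G) = -63/G - G/78 (o(G) = G*(-1/78) - 63/G = -G/78 - 63/G = -63/G - G/78)
H(53, 66) - o(J(10, B(2))) = (-4 + 7*66) - (-63/(-3 + 10 - 2) - (-3 + 10 - 2)/78) = (-4 + 462) - (-63/5 - 1/78*5) = 458 - (-63*1/5 - 5/78) = 458 - (-63/5 - 5/78) = 458 - 1*(-4939/390) = 458 + 4939/390 = 183559/390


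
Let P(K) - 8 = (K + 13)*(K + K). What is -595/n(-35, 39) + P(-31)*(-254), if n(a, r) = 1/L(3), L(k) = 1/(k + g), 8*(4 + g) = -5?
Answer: -3706688/13 ≈ -2.8513e+5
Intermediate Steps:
g = -37/8 (g = -4 + (⅛)*(-5) = -4 - 5/8 = -37/8 ≈ -4.6250)
L(k) = 1/(-37/8 + k) (L(k) = 1/(k - 37/8) = 1/(-37/8 + k))
n(a, r) = -13/8 (n(a, r) = 1/(8/(-37 + 8*3)) = 1/(8/(-37 + 24)) = 1/(8/(-13)) = 1/(8*(-1/13)) = 1/(-8/13) = -13/8)
P(K) = 8 + 2*K*(13 + K) (P(K) = 8 + (K + 13)*(K + K) = 8 + (13 + K)*(2*K) = 8 + 2*K*(13 + K))
-595/n(-35, 39) + P(-31)*(-254) = -595/(-13/8) + (8 + 2*(-31)² + 26*(-31))*(-254) = -595*(-8/13) + (8 + 2*961 - 806)*(-254) = 4760/13 + (8 + 1922 - 806)*(-254) = 4760/13 + 1124*(-254) = 4760/13 - 285496 = -3706688/13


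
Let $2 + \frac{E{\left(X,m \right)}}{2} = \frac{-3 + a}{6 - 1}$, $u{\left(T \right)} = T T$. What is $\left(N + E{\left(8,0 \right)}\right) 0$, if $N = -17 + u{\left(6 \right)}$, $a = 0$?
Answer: $0$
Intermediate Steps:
$u{\left(T \right)} = T^{2}$
$E{\left(X,m \right)} = - \frac{26}{5}$ ($E{\left(X,m \right)} = -4 + 2 \frac{-3 + 0}{6 - 1} = -4 + 2 \left(- \frac{3}{5}\right) = -4 - \frac{6}{5} = - \frac{26}{5}$)
$N = 19$ ($N = -17 + 6^{2} = -17 + 36 = 19$)
$\left(N + E{\left(8,0 \right)}\right) 0 = \left(19 - \frac{26}{5}\right) 0 = \frac{69}{5} \cdot 0 = 0$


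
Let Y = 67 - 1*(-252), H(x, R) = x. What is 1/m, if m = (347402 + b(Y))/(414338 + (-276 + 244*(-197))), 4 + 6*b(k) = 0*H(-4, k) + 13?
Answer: 731988/694807 ≈ 1.0535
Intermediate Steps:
Y = 319 (Y = 67 + 252 = 319)
b(k) = 3/2 (b(k) = -⅔ + (0*(-4) + 13)/6 = -⅔ + (0 + 13)/6 = -⅔ + (⅙)*13 = -⅔ + 13/6 = 3/2)
m = 694807/731988 (m = (347402 + 3/2)/(414338 + (-276 + 244*(-197))) = 694807/(2*(414338 + (-276 - 48068))) = 694807/(2*(414338 - 48344)) = (694807/2)/365994 = (694807/2)*(1/365994) = 694807/731988 ≈ 0.94921)
1/m = 1/(694807/731988) = 731988/694807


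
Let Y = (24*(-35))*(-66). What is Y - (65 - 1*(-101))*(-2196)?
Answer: 419976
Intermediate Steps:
Y = 55440 (Y = -840*(-66) = 55440)
Y - (65 - 1*(-101))*(-2196) = 55440 - (65 - 1*(-101))*(-2196) = 55440 - (65 + 101)*(-2196) = 55440 - 166*(-2196) = 55440 - 1*(-364536) = 55440 + 364536 = 419976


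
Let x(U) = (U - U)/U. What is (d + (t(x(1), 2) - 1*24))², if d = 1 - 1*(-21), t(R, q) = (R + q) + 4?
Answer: 16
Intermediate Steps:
x(U) = 0 (x(U) = 0/U = 0)
t(R, q) = 4 + R + q
d = 22 (d = 1 + 21 = 22)
(d + (t(x(1), 2) - 1*24))² = (22 + ((4 + 0 + 2) - 1*24))² = (22 + (6 - 24))² = (22 - 18)² = 4² = 16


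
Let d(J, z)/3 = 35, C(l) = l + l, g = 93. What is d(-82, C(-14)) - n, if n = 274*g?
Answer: -25377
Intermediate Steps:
C(l) = 2*l
n = 25482 (n = 274*93 = 25482)
d(J, z) = 105 (d(J, z) = 3*35 = 105)
d(-82, C(-14)) - n = 105 - 1*25482 = 105 - 25482 = -25377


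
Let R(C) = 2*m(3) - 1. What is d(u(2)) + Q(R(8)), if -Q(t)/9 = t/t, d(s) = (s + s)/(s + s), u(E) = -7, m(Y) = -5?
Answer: -8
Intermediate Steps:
R(C) = -11 (R(C) = 2*(-5) - 1 = -10 - 1 = -11)
d(s) = 1 (d(s) = (2*s)/((2*s)) = (2*s)*(1/(2*s)) = 1)
Q(t) = -9 (Q(t) = -9*t/t = -9*1 = -9)
d(u(2)) + Q(R(8)) = 1 - 9 = -8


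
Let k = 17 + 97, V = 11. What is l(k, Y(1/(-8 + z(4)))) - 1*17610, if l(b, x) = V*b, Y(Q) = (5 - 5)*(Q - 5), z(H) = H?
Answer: -16356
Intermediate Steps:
k = 114
Y(Q) = 0 (Y(Q) = 0*(-5 + Q) = 0)
l(b, x) = 11*b
l(k, Y(1/(-8 + z(4)))) - 1*17610 = 11*114 - 1*17610 = 1254 - 17610 = -16356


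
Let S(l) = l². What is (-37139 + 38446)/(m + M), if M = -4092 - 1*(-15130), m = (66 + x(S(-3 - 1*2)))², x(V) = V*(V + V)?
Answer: 1307/1742894 ≈ 0.00074990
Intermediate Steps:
x(V) = 2*V² (x(V) = V*(2*V) = 2*V²)
m = 1731856 (m = (66 + 2*((-3 - 1*2)²)²)² = (66 + 2*((-3 - 2)²)²)² = (66 + 2*((-5)²)²)² = (66 + 2*25²)² = (66 + 2*625)² = (66 + 1250)² = 1316² = 1731856)
M = 11038 (M = -4092 + 15130 = 11038)
(-37139 + 38446)/(m + M) = (-37139 + 38446)/(1731856 + 11038) = 1307/1742894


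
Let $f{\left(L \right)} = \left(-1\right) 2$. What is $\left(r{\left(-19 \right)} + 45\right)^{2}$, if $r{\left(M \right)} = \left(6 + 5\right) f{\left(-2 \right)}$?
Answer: $529$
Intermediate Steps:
$f{\left(L \right)} = -2$
$r{\left(M \right)} = -22$ ($r{\left(M \right)} = \left(6 + 5\right) \left(-2\right) = 11 \left(-2\right) = -22$)
$\left(r{\left(-19 \right)} + 45\right)^{2} = \left(-22 + 45\right)^{2} = 23^{2} = 529$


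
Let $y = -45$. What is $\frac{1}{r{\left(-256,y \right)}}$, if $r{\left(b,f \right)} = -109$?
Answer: $- \frac{1}{109} \approx -0.0091743$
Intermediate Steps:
$\frac{1}{r{\left(-256,y \right)}} = \frac{1}{-109} = - \frac{1}{109}$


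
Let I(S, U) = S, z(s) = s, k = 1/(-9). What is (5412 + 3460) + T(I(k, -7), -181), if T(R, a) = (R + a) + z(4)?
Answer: 78254/9 ≈ 8694.9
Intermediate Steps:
k = -1/9 ≈ -0.11111
T(R, a) = 4 + R + a (T(R, a) = (R + a) + 4 = 4 + R + a)
(5412 + 3460) + T(I(k, -7), -181) = (5412 + 3460) + (4 - 1/9 - 181) = 8872 - 1594/9 = 78254/9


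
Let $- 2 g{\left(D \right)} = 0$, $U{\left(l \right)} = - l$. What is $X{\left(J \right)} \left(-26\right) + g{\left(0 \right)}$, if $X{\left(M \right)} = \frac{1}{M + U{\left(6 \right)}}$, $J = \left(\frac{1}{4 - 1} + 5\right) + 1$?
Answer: $-78$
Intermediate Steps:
$g{\left(D \right)} = 0$ ($g{\left(D \right)} = \left(- \frac{1}{2}\right) 0 = 0$)
$J = \frac{19}{3}$ ($J = \left(\frac{1}{3} + 5\right) + 1 = \frac{16}{3} + 1 = \frac{19}{3} \approx 6.3333$)
$X{\left(M \right)} = \frac{1}{-6 + M}$ ($X{\left(M \right)} = \frac{1}{M - 6} = \frac{1}{-6 + M}$)
$X{\left(J \right)} \left(-26\right) + g{\left(0 \right)} = \frac{1}{-6 + \frac{19}{3}} \left(-26\right) + 0 = \frac{1}{\frac{1}{3}} \left(-26\right) + 0 = 3 \left(-26\right) + 0 = -78 + 0 = -78$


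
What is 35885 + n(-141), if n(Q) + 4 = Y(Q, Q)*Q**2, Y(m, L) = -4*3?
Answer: -202691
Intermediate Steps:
Y(m, L) = -12
n(Q) = -4 - 12*Q**2
35885 + n(-141) = 35885 + (-4 - 12*(-141)**2) = 35885 + (-4 - 12*19881) = 35885 + (-4 - 238572) = 35885 - 238576 = -202691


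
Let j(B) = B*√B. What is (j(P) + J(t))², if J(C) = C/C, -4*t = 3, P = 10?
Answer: 1001 + 20*√10 ≈ 1064.2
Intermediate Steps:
t = -¾ (t = -¼*3 = -¾ ≈ -0.75000)
j(B) = B^(3/2)
J(C) = 1
(j(P) + J(t))² = (10^(3/2) + 1)² = (10*√10 + 1)² = (1 + 10*√10)²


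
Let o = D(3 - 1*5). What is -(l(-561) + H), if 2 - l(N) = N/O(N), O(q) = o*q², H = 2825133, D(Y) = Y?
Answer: -3169801469/1122 ≈ -2.8251e+6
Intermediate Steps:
o = -2 (o = 3 - 1*5 = 3 - 5 = -2)
O(q) = -2*q²
l(N) = 2 + 1/(2*N) (l(N) = 2 - N/((-2*N²)) = 2 - N*(-1/(2*N²)) = 2 - (-1)/(2*N) = 2 + 1/(2*N))
-(l(-561) + H) = -((2 + (½)/(-561)) + 2825133) = -((2 + (½)*(-1/561)) + 2825133) = -((2 - 1/1122) + 2825133) = -(2243/1122 + 2825133) = -1*3169801469/1122 = -3169801469/1122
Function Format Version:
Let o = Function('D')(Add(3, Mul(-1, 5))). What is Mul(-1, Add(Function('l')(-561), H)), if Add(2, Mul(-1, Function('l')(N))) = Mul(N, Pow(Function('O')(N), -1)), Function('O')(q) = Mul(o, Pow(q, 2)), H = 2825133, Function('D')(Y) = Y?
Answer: Rational(-3169801469, 1122) ≈ -2.8251e+6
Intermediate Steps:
o = -2 (o = Add(3, Mul(-1, 5)) = Add(3, -5) = -2)
Function('O')(q) = Mul(-2, Pow(q, 2))
Function('l')(N) = Add(2, Mul(Rational(1, 2), Pow(N, -1))) (Function('l')(N) = Add(2, Mul(-1, Mul(N, Pow(Mul(-2, Pow(N, 2)), -1)))) = Add(2, Mul(-1, Mul(N, Mul(Rational(-1, 2), Pow(N, -2))))) = Add(2, Mul(-1, Mul(Rational(-1, 2), Pow(N, -1)))) = Add(2, Mul(Rational(1, 2), Pow(N, -1))))
Mul(-1, Add(Function('l')(-561), H)) = Mul(-1, Add(Add(2, Mul(Rational(1, 2), Pow(-561, -1))), 2825133)) = Mul(-1, Add(Add(2, Mul(Rational(1, 2), Rational(-1, 561))), 2825133)) = Mul(-1, Add(Add(2, Rational(-1, 1122)), 2825133)) = Mul(-1, Add(Rational(2243, 1122), 2825133)) = Mul(-1, Rational(3169801469, 1122)) = Rational(-3169801469, 1122)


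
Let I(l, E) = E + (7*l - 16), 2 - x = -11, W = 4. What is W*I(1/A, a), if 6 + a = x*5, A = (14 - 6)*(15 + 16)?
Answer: 10671/62 ≈ 172.11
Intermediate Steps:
x = 13 (x = 2 - 1*(-11) = 2 + 11 = 13)
A = 248 (A = 8*31 = 248)
a = 59 (a = -6 + 13*5 = -6 + 65 = 59)
I(l, E) = -16 + E + 7*l (I(l, E) = E + (-16 + 7*l) = -16 + E + 7*l)
W*I(1/A, a) = 4*(-16 + 59 + 7/248) = 4*(10671/248) = 10671/62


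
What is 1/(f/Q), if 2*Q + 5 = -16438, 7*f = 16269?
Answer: -1323/374 ≈ -3.5374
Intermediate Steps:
f = 16269/7 (f = (1/7)*16269 = 16269/7 ≈ 2324.1)
Q = -16443/2 (Q = -5/2 + (1/2)*(-16438) = -5/2 - 8219 = -16443/2 ≈ -8221.5)
1/(f/Q) = 1/(16269/(7*(-16443/2))) = 1/((16269/7)*(-2/16443)) = 1/(-374/1323) = -1323/374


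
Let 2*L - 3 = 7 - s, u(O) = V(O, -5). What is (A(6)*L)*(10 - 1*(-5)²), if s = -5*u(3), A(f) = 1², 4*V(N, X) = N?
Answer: -825/8 ≈ -103.13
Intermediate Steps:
V(N, X) = N/4
u(O) = O/4
A(f) = 1
s = -15/4 (s = -5*3/4 = -5*¾ = -15/4 ≈ -3.7500)
L = 55/8 (L = 3/2 + (7 - 1*(-15/4))/2 = 3/2 + (7 + 15/4)/2 = 3/2 + (½)*(43/4) = 3/2 + 43/8 = 55/8 ≈ 6.8750)
(A(6)*L)*(10 - 1*(-5)²) = (1*(55/8))*(10 - 1*(-5)²) = 55*(10 - 1*25)/8 = 55*(10 - 25)/8 = (55/8)*(-15) = -825/8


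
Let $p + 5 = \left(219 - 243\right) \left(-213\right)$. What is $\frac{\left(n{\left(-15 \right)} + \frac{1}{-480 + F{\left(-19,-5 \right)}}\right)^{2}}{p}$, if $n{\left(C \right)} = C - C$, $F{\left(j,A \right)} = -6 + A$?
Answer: $\frac{1}{1231200667} \approx 8.1222 \cdot 10^{-10}$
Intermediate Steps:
$p = 5107$ ($p = -5 + \left(219 - 243\right) \left(-213\right) = -5 - -5112 = -5 + 5112 = 5107$)
$n{\left(C \right)} = 0$
$\frac{\left(n{\left(-15 \right)} + \frac{1}{-480 + F{\left(-19,-5 \right)}}\right)^{2}}{p} = \frac{\left(0 + \frac{1}{-480 - 11}\right)^{2}}{5107} = \left(0 + \frac{1}{-480 - 11}\right)^{2} \cdot \frac{1}{5107} = \left(0 + \frac{1}{-491}\right)^{2} \cdot \frac{1}{5107} = \left(0 - \frac{1}{491}\right)^{2} \cdot \frac{1}{5107} = \left(- \frac{1}{491}\right)^{2} \cdot \frac{1}{5107} = \frac{1}{241081} \cdot \frac{1}{5107} = \frac{1}{1231200667}$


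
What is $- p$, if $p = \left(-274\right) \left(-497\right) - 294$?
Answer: $-135884$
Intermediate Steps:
$p = 135884$ ($p = 136178 - 294 = 135884$)
$- p = \left(-1\right) 135884 = -135884$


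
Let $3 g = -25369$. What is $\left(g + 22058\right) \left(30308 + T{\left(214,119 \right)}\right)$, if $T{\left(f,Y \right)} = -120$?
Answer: $\frac{1231821340}{3} \approx 4.1061 \cdot 10^{8}$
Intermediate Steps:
$g = - \frac{25369}{3}$ ($g = \frac{1}{3} \left(-25369\right) = - \frac{25369}{3} \approx -8456.3$)
$\left(g + 22058\right) \left(30308 + T{\left(214,119 \right)}\right) = \left(- \frac{25369}{3} + 22058\right) \left(30308 - 120\right) = \frac{40805}{3} \cdot 30188 = \frac{1231821340}{3}$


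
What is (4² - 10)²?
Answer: 36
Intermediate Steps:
(4² - 10)² = (16 - 10)² = 6² = 36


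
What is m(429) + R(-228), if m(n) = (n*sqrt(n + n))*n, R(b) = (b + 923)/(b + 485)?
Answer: 695/257 + 184041*sqrt(858) ≈ 5.3909e+6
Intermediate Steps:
R(b) = (923 + b)/(485 + b)
m(n) = sqrt(2)*n**(5/2) (m(n) = (n*sqrt(2*n))*n = (n*(sqrt(2)*sqrt(n)))*n = (sqrt(2)*n**(3/2))*n = sqrt(2)*n**(5/2))
m(429) + R(-228) = sqrt(2)*429**(5/2) + (923 - 228)/(485 - 228) = sqrt(2)*(184041*sqrt(429)) + 695/257 = 184041*sqrt(858) + (1/257)*695 = 184041*sqrt(858) + 695/257 = 695/257 + 184041*sqrt(858)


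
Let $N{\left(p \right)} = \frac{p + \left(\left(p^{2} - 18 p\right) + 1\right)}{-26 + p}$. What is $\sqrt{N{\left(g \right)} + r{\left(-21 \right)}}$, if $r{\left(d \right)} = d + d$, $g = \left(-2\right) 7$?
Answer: $\frac{3 i \sqrt{94}}{4} \approx 7.2715 i$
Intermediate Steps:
$g = -14$
$N{\left(p \right)} = \frac{1 + p^{2} - 17 p}{-26 + p}$ ($N{\left(p \right)} = \frac{p + \left(1 + p^{2} - 18 p\right)}{-26 + p} = \frac{1 + p^{2} - 17 p}{-26 + p}$)
$r{\left(d \right)} = 2 d$
$\sqrt{N{\left(g \right)} + r{\left(-21 \right)}} = \sqrt{\frac{1 + \left(-14\right)^{2} - -238}{-26 - 14} + 2 \left(-21\right)} = \sqrt{\frac{1 + 196 + 238}{-40} - 42} = \sqrt{\left(- \frac{1}{40}\right) 435 - 42} = \sqrt{- \frac{87}{8} - 42} = \sqrt{- \frac{423}{8}} = \frac{3 i \sqrt{94}}{4}$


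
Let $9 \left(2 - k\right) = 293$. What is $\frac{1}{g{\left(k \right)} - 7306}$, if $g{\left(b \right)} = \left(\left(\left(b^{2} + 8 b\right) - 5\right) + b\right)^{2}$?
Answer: $\frac{6561}{2755238359} \approx 2.3813 \cdot 10^{-6}$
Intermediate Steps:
$k = - \frac{275}{9}$ ($k = 2 - \frac{293}{9} = - \frac{275}{9} \approx -30.556$)
$g{\left(b \right)} = \left(-5 + b^{2} + 9 b\right)^{2}$ ($g{\left(b \right)} = \left(\left(-5 + b^{2} + 8 b\right) + b\right)^{2} = \left(-5 + b^{2} + 9 b\right)^{2}$)
$\frac{1}{g{\left(k \right)} - 7306} = \frac{1}{\left(-5 + \left(- \frac{275}{9}\right)^{2} + 9 \left(- \frac{275}{9}\right)\right)^{2} - 7306} = \frac{1}{\left(-5 + \frac{75625}{81} - 275\right)^{2} - 7306} = \frac{1}{\left(\frac{52945}{81}\right)^{2} - 7306} = \frac{1}{\frac{2803173025}{6561} - 7306} = \frac{1}{\frac{2755238359}{6561}} = \frac{6561}{2755238359}$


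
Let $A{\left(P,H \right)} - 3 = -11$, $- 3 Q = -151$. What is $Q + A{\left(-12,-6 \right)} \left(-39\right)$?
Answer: $\frac{1087}{3} \approx 362.33$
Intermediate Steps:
$Q = \frac{151}{3}$ ($Q = \left(- \frac{1}{3}\right) \left(-151\right) = \frac{151}{3} \approx 50.333$)
$A{\left(P,H \right)} = -8$ ($A{\left(P,H \right)} = 3 - 11 = -8$)
$Q + A{\left(-12,-6 \right)} \left(-39\right) = \frac{151}{3} - -312 = \frac{151}{3} + 312 = \frac{1087}{3}$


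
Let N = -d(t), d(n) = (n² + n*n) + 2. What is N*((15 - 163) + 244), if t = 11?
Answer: -23424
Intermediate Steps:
d(n) = 2 + 2*n² (d(n) = (n² + n²) + 2 = 2*n² + 2 = 2 + 2*n²)
N = -244 (N = -(2 + 2*11²) = -(2 + 2*121) = -(2 + 242) = -1*244 = -244)
N*((15 - 163) + 244) = -244*((15 - 163) + 244) = -244*(-148 + 244) = -244*96 = -23424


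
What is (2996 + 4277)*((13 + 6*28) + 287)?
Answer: 3403764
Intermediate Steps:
(2996 + 4277)*((13 + 6*28) + 287) = 7273*((13 + 168) + 287) = 7273*(181 + 287) = 7273*468 = 3403764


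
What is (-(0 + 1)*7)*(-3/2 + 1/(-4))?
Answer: 49/4 ≈ 12.250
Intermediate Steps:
(-(0 + 1)*7)*(-3/2 + 1/(-4)) = (-1*1*7)*(-3*½ + 1*(-¼)) = (-1*7)*(-3/2 - ¼) = -7*(-7/4) = 49/4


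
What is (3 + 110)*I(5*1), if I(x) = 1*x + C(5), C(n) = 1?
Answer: 678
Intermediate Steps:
I(x) = 1 + x (I(x) = 1*x + 1 = x + 1 = 1 + x)
(3 + 110)*I(5*1) = (3 + 110)*(1 + 5*1) = 113*(1 + 5) = 113*6 = 678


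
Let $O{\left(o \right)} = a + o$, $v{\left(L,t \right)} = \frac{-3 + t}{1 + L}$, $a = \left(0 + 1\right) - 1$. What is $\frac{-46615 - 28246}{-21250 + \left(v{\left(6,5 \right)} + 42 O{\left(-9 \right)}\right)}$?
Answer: $\frac{524027}{151394} \approx 3.4613$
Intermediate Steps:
$a = 0$ ($a = 1 - 1 = 0$)
$v{\left(L,t \right)} = \frac{-3 + t}{1 + L}$
$O{\left(o \right)} = o$ ($O{\left(o \right)} = 0 + o = o$)
$\frac{-46615 - 28246}{-21250 + \left(v{\left(6,5 \right)} + 42 O{\left(-9 \right)}\right)} = \frac{-46615 - 28246}{-21250 + \left(\frac{-3 + 5}{1 + 6} + 42 \left(-9\right)\right)} = - \frac{74861}{-21250 - \left(378 - \frac{1}{7} \cdot 2\right)} = - \frac{74861}{-21250 + \left(\frac{1}{7} \cdot 2 - 378\right)} = - \frac{74861}{-21250 + \left(\frac{2}{7} - 378\right)} = - \frac{74861}{-21250 - \frac{2644}{7}} = - \frac{74861}{- \frac{151394}{7}} = \left(-74861\right) \left(- \frac{7}{151394}\right) = \frac{524027}{151394}$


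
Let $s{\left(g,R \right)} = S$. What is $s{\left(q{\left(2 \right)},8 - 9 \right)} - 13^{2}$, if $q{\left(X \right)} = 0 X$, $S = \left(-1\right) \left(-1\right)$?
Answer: $-168$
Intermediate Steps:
$S = 1$
$q{\left(X \right)} = 0$
$s{\left(g,R \right)} = 1$
$s{\left(q{\left(2 \right)},8 - 9 \right)} - 13^{2} = 1 - 13^{2} = 1 - 169 = -168$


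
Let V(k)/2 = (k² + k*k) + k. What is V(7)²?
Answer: 44100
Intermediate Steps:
V(k) = 2*k + 4*k² (V(k) = 2*((k² + k*k) + k) = 2*((k² + k²) + k) = 2*(2*k² + k) = 2*(k + 2*k²) = 2*k + 4*k²)
V(7)² = (2*7*(1 + 2*7))² = (2*7*(1 + 14))² = (2*7*15)² = 210² = 44100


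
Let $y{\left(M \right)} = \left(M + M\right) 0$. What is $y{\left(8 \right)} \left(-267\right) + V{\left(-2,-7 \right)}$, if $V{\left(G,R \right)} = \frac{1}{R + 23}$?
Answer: $\frac{1}{16} \approx 0.0625$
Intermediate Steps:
$y{\left(M \right)} = 0$ ($y{\left(M \right)} = 2 M 0 = 0$)
$V{\left(G,R \right)} = \frac{1}{23 + R}$
$y{\left(8 \right)} \left(-267\right) + V{\left(-2,-7 \right)} = 0 \left(-267\right) + \frac{1}{23 - 7} = 0 + \frac{1}{16} = \frac{1}{16}$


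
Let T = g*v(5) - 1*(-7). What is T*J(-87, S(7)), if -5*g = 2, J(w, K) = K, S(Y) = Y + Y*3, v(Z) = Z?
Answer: 140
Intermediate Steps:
S(Y) = 4*Y (S(Y) = Y + 3*Y = 4*Y)
g = -⅖ (g = -⅕*2 = -⅖ ≈ -0.40000)
T = 5 (T = -⅖*5 - 1*(-7) = -2 + 7 = 5)
T*J(-87, S(7)) = 5*(4*7) = 5*28 = 140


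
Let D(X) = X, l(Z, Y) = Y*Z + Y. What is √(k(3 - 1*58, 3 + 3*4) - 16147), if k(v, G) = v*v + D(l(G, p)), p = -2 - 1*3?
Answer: I*√13202 ≈ 114.9*I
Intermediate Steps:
p = -5 (p = -2 - 3 = -5)
l(Z, Y) = Y + Y*Z
k(v, G) = -5 + v² - 5*G (k(v, G) = v*v - 5*(1 + G) = v² + (-5 - 5*G) = -5 + v² - 5*G)
√(k(3 - 1*58, 3 + 3*4) - 16147) = √((-5 + (3 - 1*58)² - 5*(3 + 3*4)) - 16147) = √((-5 + (3 - 58)² - 5*(3 + 12)) - 16147) = √((-5 + (-55)² - 5*15) - 16147) = √((-5 + 3025 - 75) - 16147) = √(2945 - 16147) = √(-13202) = I*√13202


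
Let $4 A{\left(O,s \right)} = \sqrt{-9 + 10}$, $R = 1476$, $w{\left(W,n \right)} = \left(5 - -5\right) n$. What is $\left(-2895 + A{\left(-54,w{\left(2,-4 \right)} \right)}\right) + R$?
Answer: $- \frac{5675}{4} \approx -1418.8$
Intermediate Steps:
$w{\left(W,n \right)} = 10 n$ ($w{\left(W,n \right)} = \left(5 + 5\right) n = 10 n$)
$A{\left(O,s \right)} = \frac{1}{4}$ ($A{\left(O,s \right)} = \frac{\sqrt{-9 + 10}}{4} = \frac{\sqrt{1}}{4} = \frac{1}{4} \cdot 1 = \frac{1}{4}$)
$\left(-2895 + A{\left(-54,w{\left(2,-4 \right)} \right)}\right) + R = \left(-2895 + \frac{1}{4}\right) + 1476 = - \frac{11579}{4} + 1476 = - \frac{5675}{4}$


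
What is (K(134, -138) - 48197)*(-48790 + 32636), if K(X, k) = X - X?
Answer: 778574338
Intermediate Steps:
K(X, k) = 0
(K(134, -138) - 48197)*(-48790 + 32636) = (0 - 48197)*(-48790 + 32636) = -48197*(-16154) = 778574338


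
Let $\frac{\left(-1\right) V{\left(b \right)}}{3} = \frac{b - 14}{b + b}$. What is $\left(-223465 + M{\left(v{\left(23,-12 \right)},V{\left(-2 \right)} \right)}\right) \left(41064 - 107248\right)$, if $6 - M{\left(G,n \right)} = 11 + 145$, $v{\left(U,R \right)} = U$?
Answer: $14799735160$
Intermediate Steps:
$V{\left(b \right)} = - \frac{3 \left(-14 + b\right)}{2 b}$ ($V{\left(b \right)} = - 3 \frac{b - 14}{b + b} = - 3 \frac{-14 + b}{2 b} = - \frac{3 \left(-14 + b\right)}{2 b}$)
$M{\left(G,n \right)} = -150$ ($M{\left(G,n \right)} = 6 - \left(11 + 145\right) = 6 - 156 = -150$)
$\left(-223465 + M{\left(v{\left(23,-12 \right)},V{\left(-2 \right)} \right)}\right) \left(41064 - 107248\right) = \left(-223465 - 150\right) \left(41064 - 107248\right) = \left(-223615\right) \left(-66184\right) = 14799735160$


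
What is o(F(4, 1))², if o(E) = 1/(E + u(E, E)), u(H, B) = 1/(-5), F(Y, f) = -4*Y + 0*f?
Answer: 25/6561 ≈ 0.0038104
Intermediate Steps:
F(Y, f) = -4*Y (F(Y, f) = -4*Y + 0 = -4*Y)
u(H, B) = -⅕
o(E) = 1/(-⅕ + E) (o(E) = 1/(E - ⅕) = 1/(-⅕ + E))
o(F(4, 1))² = (5/(-1 + 5*(-4*4)))² = (5/(-1 + 5*(-16)))² = (5/(-1 - 80))² = (5/(-81))² = (5*(-1/81))² = (-5/81)² = 25/6561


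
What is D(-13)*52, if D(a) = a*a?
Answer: 8788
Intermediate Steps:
D(a) = a²
D(-13)*52 = (-13)²*52 = 169*52 = 8788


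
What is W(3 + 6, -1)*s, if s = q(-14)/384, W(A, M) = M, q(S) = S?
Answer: 7/192 ≈ 0.036458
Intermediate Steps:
s = -7/192 (s = -14/384 = -14*1/384 = -7/192 ≈ -0.036458)
W(3 + 6, -1)*s = -1*(-7/192) = 7/192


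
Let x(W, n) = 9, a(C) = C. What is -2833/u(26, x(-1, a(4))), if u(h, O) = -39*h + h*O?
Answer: 2833/780 ≈ 3.6320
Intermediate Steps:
u(h, O) = -39*h + O*h
-2833/u(26, x(-1, a(4))) = -2833*1/(26*(-39 + 9)) = -2833/(26*(-30)) = -2833/(-780) = -2833*(-1/780) = 2833/780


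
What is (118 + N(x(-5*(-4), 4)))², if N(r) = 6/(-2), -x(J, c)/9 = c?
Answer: 13225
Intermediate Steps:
x(J, c) = -9*c
N(r) = -3 (N(r) = 6*(-½) = -3)
(118 + N(x(-5*(-4), 4)))² = (118 - 3)² = 115² = 13225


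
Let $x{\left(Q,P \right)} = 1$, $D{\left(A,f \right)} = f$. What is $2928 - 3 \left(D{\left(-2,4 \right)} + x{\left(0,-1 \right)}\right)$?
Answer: $2913$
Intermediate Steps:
$2928 - 3 \left(D{\left(-2,4 \right)} + x{\left(0,-1 \right)}\right) = 2928 - 3 \left(4 + 1\right) = 2928 - 15 = 2913$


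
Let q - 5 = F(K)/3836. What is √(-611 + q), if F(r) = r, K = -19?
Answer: I*√2229324965/1918 ≈ 24.617*I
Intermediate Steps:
q = 19161/3836 (q = 5 - 19/3836 = 19161/3836 ≈ 4.9950)
√(-611 + q) = √(-611 + 19161/3836) = √(-2324635/3836) = I*√2229324965/1918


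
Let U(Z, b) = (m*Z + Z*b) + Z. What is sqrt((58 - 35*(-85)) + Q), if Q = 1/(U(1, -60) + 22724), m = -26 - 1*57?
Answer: sqrt(1546668436474)/22582 ≈ 55.073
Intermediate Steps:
m = -83 (m = -26 - 57 = -83)
U(Z, b) = -82*Z + Z*b (U(Z, b) = (-83*Z + Z*b) + Z = -82*Z + Z*b)
Q = 1/22582 (Q = 1/(1*(-82 - 60) + 22724) = 1/(1*(-142) + 22724) = 1/(-142 + 22724) = 1/22582 ≈ 4.4283e-5)
sqrt((58 - 35*(-85)) + Q) = sqrt((58 - 35*(-85)) + 1/22582) = sqrt((58 + 2975) + 1/22582) = sqrt(3033 + 1/22582) = sqrt(68491207/22582) = sqrt(1546668436474)/22582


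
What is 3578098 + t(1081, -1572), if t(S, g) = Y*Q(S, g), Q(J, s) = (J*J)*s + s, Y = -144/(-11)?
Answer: -264485683738/11 ≈ -2.4044e+10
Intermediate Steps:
Y = 144/11 (Y = -144*(-1/11) = 144/11 ≈ 13.091)
Q(J, s) = s + s*J² (Q(J, s) = J²*s + s = s*J² + s = s + s*J²)
t(S, g) = 144*g*(1 + S²)/11 (t(S, g) = 144*(g*(1 + S²))/11 = 144*g*(1 + S²)/11)
3578098 + t(1081, -1572) = 3578098 + (144/11)*(-1572)*(1 + 1081²) = 3578098 + (144/11)*(-1572)*(1 + 1168561) = 3578098 + (144/11)*(-1572)*1168562 = 3578098 - 264525042816/11 = -264485683738/11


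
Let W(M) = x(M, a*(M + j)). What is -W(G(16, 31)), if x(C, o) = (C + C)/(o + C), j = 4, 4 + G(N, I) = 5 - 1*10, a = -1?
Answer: -9/2 ≈ -4.5000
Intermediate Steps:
G(N, I) = -9 (G(N, I) = -4 + (5 - 1*10) = -4 + (5 - 10) = -4 - 5 = -9)
x(C, o) = 2*C/(C + o) (x(C, o) = (2*C)/(C + o) = 2*C/(C + o))
W(M) = -M/2 (W(M) = 2*M/(M - (M + 4)) = 2*M/(M - (4 + M)) = 2*M/(M + (-4 - M)) = 2*M/(-4) = 2*M*(-¼) = -M/2)
-W(G(16, 31)) = -(-1)*(-9)/2 = -1*9/2 = -9/2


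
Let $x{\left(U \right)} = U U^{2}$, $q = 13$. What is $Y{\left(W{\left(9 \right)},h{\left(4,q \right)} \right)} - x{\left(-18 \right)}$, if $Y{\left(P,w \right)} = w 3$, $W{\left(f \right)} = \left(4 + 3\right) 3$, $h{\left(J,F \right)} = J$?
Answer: $5844$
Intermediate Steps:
$W{\left(f \right)} = 21$ ($W{\left(f \right)} = 7 \cdot 3 = 21$)
$x{\left(U \right)} = U^{3}$
$Y{\left(P,w \right)} = 3 w$
$Y{\left(W{\left(9 \right)},h{\left(4,q \right)} \right)} - x{\left(-18 \right)} = 3 \cdot 4 - \left(-18\right)^{3} = 12 - -5832 = 12 + 5832 = 5844$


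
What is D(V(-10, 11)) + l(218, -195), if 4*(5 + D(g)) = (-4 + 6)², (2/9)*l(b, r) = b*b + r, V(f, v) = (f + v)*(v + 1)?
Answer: 425953/2 ≈ 2.1298e+5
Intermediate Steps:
V(f, v) = (1 + v)*(f + v) (V(f, v) = (f + v)*(1 + v) = (1 + v)*(f + v))
l(b, r) = 9*r/2 + 9*b²/2 (l(b, r) = 9*(b*b + r)/2 = 9*(b² + r)/2 = 9*(r + b²)/2 = 9*r/2 + 9*b²/2)
D(g) = -4 (D(g) = -5 + (-4 + 6)²/4 = -5 + (¼)*2² = -5 + (¼)*4 = -5 + 1 = -4)
D(V(-10, 11)) + l(218, -195) = -4 + ((9/2)*(-195) + (9/2)*218²) = -4 + (-1755/2 + (9/2)*47524) = -4 + (-1755/2 + 213858) = -4 + 425961/2 = 425953/2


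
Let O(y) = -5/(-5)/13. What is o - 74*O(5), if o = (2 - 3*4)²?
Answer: 1226/13 ≈ 94.308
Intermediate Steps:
o = 100 (o = (2 - 12)² = (-10)² = 100)
O(y) = 1/13 (O(y) = -5*(-⅕)*(1/13) = 1*(1/13) = 1/13)
o - 74*O(5) = 100 - 74*1/13 = 100 - 74/13 = 1226/13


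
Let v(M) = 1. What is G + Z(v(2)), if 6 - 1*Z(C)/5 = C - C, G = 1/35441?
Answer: 1063231/35441 ≈ 30.000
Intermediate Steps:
G = 1/35441 ≈ 2.8216e-5
Z(C) = 30 (Z(C) = 30 - 5*(C - C) = 30 - 5*0 = 30 + 0 = 30)
G + Z(v(2)) = 1/35441 + 30 = 1063231/35441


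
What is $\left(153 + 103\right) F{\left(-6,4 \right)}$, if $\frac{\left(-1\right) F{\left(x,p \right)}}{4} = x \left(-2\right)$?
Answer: $-12288$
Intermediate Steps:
$F{\left(x,p \right)} = 8 x$ ($F{\left(x,p \right)} = - 4 x \left(-2\right) = - 4 \left(- 2 x\right) = 8 x$)
$\left(153 + 103\right) F{\left(-6,4 \right)} = \left(153 + 103\right) 8 \left(-6\right) = 256 \left(-48\right) = -12288$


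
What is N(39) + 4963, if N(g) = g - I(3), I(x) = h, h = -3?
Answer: 5005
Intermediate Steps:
I(x) = -3
N(g) = 3 + g (N(g) = g - 1*(-3) = g + 3 = 3 + g)
N(39) + 4963 = (3 + 39) + 4963 = 42 + 4963 = 5005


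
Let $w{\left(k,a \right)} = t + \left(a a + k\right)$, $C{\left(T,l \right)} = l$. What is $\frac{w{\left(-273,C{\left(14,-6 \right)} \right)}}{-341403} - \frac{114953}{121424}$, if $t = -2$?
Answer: $- \frac{39216278723}{41454517872} \approx -0.94601$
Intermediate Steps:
$w{\left(k,a \right)} = -2 + k + a^{2}$ ($w{\left(k,a \right)} = -2 + \left(a a + k\right) = -2 + \left(a^{2} + k\right) = -2 + \left(k + a^{2}\right) = -2 + k + a^{2}$)
$\frac{w{\left(-273,C{\left(14,-6 \right)} \right)}}{-341403} - \frac{114953}{121424} = \frac{-2 - 273 + \left(-6\right)^{2}}{-341403} - \frac{114953}{121424} = \left(-2 - 273 + 36\right) \left(- \frac{1}{341403}\right) - \frac{114953}{121424} = \left(-239\right) \left(- \frac{1}{341403}\right) - \frac{114953}{121424} = \frac{239}{341403} - \frac{114953}{121424} = - \frac{39216278723}{41454517872}$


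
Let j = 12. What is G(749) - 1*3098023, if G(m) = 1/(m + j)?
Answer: -2357595502/761 ≈ -3.0980e+6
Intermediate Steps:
G(m) = 1/(12 + m) (G(m) = 1/(m + 12) = 1/(12 + m))
G(749) - 1*3098023 = 1/(12 + 749) - 1*3098023 = 1/761 - 3098023 = -2357595502/761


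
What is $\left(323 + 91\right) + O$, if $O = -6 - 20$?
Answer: $388$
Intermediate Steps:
$O = -26$ ($O = -6 - 20 = -26$)
$\left(323 + 91\right) + O = \left(323 + 91\right) - 26 = 414 - 26 = 388$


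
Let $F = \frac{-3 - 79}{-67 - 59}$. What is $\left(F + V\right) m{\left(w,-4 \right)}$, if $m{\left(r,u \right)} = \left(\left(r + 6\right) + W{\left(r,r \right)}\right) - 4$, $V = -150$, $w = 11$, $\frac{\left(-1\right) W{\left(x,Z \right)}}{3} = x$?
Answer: $\frac{188180}{63} \approx 2987.0$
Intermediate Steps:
$W{\left(x,Z \right)} = - 3 x$
$m{\left(r,u \right)} = 2 - 2 r$ ($m{\left(r,u \right)} = \left(\left(r + 6\right) - 3 r\right) - 4 = \left(\left(6 + r\right) - 3 r\right) - 4 = \left(6 - 2 r\right) - 4 = 2 - 2 r$)
$F = \frac{41}{63}$ ($F = - \frac{82}{-126} = \left(-82\right) \left(- \frac{1}{126}\right) = \frac{41}{63} \approx 0.65079$)
$\left(F + V\right) m{\left(w,-4 \right)} = \left(\frac{41}{63} - 150\right) \left(2 - 22\right) = - \frac{9409 \left(2 - 22\right)}{63} = \left(- \frac{9409}{63}\right) \left(-20\right) = \frac{188180}{63}$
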